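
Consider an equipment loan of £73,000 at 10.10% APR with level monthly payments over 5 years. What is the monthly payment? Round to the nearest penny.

£1,554.63

At 10.10% the monthly rate is 0.0084167, so the payment is 73,000 × 0.0084167 / (1 − 1.0084167^−60) = £1,554.63.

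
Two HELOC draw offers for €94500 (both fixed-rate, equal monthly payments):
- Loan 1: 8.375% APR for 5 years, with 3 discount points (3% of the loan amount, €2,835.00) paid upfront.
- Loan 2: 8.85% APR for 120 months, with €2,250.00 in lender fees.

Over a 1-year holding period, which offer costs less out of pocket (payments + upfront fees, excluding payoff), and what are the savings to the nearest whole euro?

Loan 1: monthly rate = 8.375%/12 = 0.0069792; payment = 94,500 × 0.0069792 / (1 − (1+0.0069792)^−60) = €1,933.12.
Loan 2: monthly rate = 8.85%/12 = 0.0073750; payment = 94,500 × 0.0073750 / (1 − (1+0.0073750)^−120) = €1,189.43.
Over 12 months: Loan 1 costs 12 × €1,933.12 + €2,835.00 = €26,032.44; Loan 2 costs 12 × €1,189.43 + €2,250.00 = €16,523.16.
Loan 2 is cheaper by €26,032.44 − €16,523.16 = €9,509.28.

Loan 2 by €9,509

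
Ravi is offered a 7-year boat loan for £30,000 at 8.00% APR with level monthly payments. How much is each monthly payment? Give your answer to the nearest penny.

£467.59

Monthly rate = 8%/12 = 0.0066667; payment = 30,000 × 0.0066667 / (1 − (1+0.0066667)^−84) = £467.59.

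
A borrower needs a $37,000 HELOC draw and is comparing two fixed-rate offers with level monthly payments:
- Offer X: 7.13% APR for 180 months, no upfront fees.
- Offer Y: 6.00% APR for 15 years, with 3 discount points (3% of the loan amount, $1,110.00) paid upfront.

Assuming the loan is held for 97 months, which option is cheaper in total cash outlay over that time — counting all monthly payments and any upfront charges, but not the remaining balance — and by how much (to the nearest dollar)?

Offer Y by $1,124

Offer X: monthly rate = 7.13%/12 = 0.0059417; payment = 37,000 × 0.0059417 / (1 − (1+0.0059417)^−180) = $335.26.
Offer Y: at 6.00% the monthly rate is 0.0050000, so the payment is 37,000 × 0.0050000 / (1 − 1.0050000^−180) = $312.23.
Over 97 months: Offer X costs 97 × $335.26 = $32,520.22; Offer Y costs 97 × $312.23 + $1,110.00 = $31,396.31.
Offer Y is cheaper by $32,520.22 − $31,396.31 = $1,123.91.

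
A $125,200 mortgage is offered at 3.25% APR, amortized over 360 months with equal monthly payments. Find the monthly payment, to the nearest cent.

$544.88

Monthly rate = 3.25%/12 = 0.0027083; payment = 125,200 × 0.0027083 / (1 − (1+0.0027083)^−360) = $544.88.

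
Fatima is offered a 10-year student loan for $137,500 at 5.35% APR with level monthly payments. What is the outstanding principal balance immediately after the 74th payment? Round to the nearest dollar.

$61,514

With monthly rate i = 5.35%/12 = 0.0044583, the balance after k of n payments is P · [(1+i)^n − (1+i)^k] / [(1+i)^n − 1].
(1+0.0044583)^120 = 1.70541917 and (1+0.0044583)^74 = 1.38983274, so the balance is 137,500 × (1.70541917 − 1.38983274) / (1.70541917 − 1) = $61,513.97.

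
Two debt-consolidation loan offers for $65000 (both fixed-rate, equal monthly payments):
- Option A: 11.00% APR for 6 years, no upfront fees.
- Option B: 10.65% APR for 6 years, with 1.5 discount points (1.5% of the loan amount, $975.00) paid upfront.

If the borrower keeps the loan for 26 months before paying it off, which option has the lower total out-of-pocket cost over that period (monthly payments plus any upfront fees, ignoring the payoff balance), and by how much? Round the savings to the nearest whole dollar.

Option A: monthly rate = 11%/12 = 0.0091667; payment = 65,000 × 0.0091667 / (1 − (1+0.0091667)^−72) = $1,237.22.
Option B: at 10.65% the monthly rate is 0.0088750, so the payment is 65,000 × 0.0088750 / (1 − 1.0088750^−72) = $1,225.59.
Over 26 months: Option A costs 26 × $1,237.22 = $32,167.72; Option B costs 26 × $1,225.59 + $975.00 = $32,840.34.
Option A is cheaper by $32,840.34 − $32,167.72 = $672.62.

Option A by $673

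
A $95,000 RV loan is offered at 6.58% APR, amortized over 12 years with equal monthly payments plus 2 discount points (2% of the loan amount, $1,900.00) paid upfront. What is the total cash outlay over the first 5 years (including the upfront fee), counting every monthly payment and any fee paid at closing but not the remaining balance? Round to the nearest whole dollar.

Monthly rate = 6.58%/12 = 0.0054833; payment = 95,000 × 0.0054833 / (1 − (1+0.0054833)^−144) = $955.82.
Total outlay = 60 × $955.82 + $1,900.00 = $59,249.20.

$59,249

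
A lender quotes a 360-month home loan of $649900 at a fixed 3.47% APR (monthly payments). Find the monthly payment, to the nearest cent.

$2,907.47

At 3.47% the monthly rate is 0.0028917, so the payment is 649,900 × 0.0028917 / (1 − 1.0028917^−360) = $2,907.47.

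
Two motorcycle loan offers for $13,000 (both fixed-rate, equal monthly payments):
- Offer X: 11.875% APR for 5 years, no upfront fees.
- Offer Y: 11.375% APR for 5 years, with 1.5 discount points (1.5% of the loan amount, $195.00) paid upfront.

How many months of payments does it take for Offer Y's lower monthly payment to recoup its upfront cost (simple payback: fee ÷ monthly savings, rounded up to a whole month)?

60 months

Offer X: monthly rate = 11.875%/12 = 0.0098958; payment = 13,000 × 0.0098958 / (1 − (1+0.0098958)^−60) = $288.36.
Offer Y: at 11.375% the monthly rate is 0.0094792, so the payment is 13,000 × 0.0094792 / (1 − 1.0094792^−60) = $285.09.
Monthly savings = $288.36 − $285.09 = $3.27.
Break-even = $195.00 / $3.27 = 59.63 → 60 months.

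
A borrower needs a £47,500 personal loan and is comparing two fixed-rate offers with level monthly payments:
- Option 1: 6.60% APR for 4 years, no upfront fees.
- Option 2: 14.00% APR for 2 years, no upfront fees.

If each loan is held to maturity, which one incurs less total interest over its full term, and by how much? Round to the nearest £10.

Option 1 by £560

Option 1: at 6.60% the monthly rate is 0.0055000, so the payment is 47,500 × 0.0055000 / (1 − 1.0055000^−48) = £1,128.65.
Total interest on Option 1 = 48 × £1,128.65 − £47,500 = £6,675.20.
Option 2: monthly rate = 14%/12 = 0.0116667; payment = 47,500 × 0.0116667 / (1 − (1+0.0116667)^−24) = £2,280.61.
Total interest on Option 2 = 24 × £2,280.61 − £47,500 = £7,234.64.
Option 1 is lower by £559.44.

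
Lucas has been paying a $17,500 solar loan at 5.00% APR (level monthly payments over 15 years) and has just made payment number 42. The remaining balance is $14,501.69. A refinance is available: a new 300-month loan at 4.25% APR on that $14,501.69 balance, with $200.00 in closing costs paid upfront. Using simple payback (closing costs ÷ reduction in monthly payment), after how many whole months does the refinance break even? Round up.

Current payment = 17,500 × 5%/12 / (1 − (1+0.0041667)^−180) = $138.39.
Refinanced payment = 14,501.69 × 0.0035417 / (1 − (1+0.0035417)^−300) = $78.56.
Monthly savings = $138.39 − $78.56 = $59.83.
Break-even = $200.00 / $59.83 = 3.34 → 4 months.

4 months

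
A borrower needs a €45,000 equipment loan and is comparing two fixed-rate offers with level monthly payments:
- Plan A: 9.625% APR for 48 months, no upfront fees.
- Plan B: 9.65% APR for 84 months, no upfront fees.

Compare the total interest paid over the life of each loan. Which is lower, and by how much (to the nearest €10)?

Plan A: at 9.625% the monthly rate is 0.0080208, so the payment is 45,000 × 0.0080208 / (1 − 1.0080208^−48) = €1,133.23.
Total interest on Plan A = 48 × €1,133.23 − €45,000 = €9,395.04.
Plan B: monthly rate = 9.65%/12 = 0.0080417; payment = 45,000 × 0.0080417 / (1 − (1+0.0080417)^−84) = €738.94.
Total interest on Plan B = 84 × €738.94 − €45,000 = €17,070.96.
Plan A is lower by €7,675.92.

Plan A by €7,680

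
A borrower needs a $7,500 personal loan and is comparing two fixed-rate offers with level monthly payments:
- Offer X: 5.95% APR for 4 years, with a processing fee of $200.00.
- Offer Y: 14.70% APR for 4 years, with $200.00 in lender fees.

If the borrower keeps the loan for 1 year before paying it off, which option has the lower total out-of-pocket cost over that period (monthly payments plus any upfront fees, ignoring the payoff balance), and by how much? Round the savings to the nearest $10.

Offer X by $380

Offer X: monthly rate = 5.95%/12 = 0.0049583; payment = 7,500 × 0.0049583 / (1 − (1+0.0049583)^−48) = $175.97.
Offer Y: monthly rate = 14.7%/12 = 0.0122500; payment = 7,500 × 0.0122500 / (1 − (1+0.0122500)^−48) = $207.59.
Over 12 months: Offer X costs 12 × $175.97 + $200.00 = $2,311.64; Offer Y costs 12 × $207.59 + $200.00 = $2,691.08.
Offer X is cheaper by $2,691.08 − $2,311.64 = $379.44.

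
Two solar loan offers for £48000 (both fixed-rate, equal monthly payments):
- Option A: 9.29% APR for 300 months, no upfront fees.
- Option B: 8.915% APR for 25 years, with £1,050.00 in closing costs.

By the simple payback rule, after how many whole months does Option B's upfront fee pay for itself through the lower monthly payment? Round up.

Option A: monthly rate = 9.29%/12 = 0.0077417; payment = 48,000 × 0.0077417 / (1 − (1+0.0077417)^−300) = £412.39.
Option B: monthly rate = 8.915%/12 = 0.0074292; payment = 48,000 × 0.0074292 / (1 − (1+0.0074292)^−300) = £400.02.
Monthly savings = £412.39 − £400.02 = £12.37.
Break-even = £1,050.00 / £12.37 = 84.88 → 85 months.

85 months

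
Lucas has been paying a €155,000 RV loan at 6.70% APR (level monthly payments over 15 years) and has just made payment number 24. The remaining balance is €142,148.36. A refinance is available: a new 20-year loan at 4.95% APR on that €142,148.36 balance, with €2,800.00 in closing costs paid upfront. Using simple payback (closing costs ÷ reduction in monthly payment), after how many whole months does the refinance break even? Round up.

7 months

Current payment = 155,000 × 6.7%/12 / (1 − (1+0.0055833)^−180) = €1,367.32.
Refinanced payment = 142,148.36 × 0.0041250 / (1 − (1+0.0041250)^−240) = €934.19.
Monthly savings = €1,367.32 − €934.19 = €433.13.
Break-even = €2,800.00 / €433.13 = 6.46 → 7 months.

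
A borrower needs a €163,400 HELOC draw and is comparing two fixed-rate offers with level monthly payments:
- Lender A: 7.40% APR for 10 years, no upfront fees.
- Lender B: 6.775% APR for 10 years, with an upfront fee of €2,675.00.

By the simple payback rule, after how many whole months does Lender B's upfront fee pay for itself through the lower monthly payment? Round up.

51 months

Lender A: at 7.40% the monthly rate is 0.0061667, so the payment is 163,400 × 0.0061667 / (1 − 1.0061667^−120) = €1,931.07.
Lender B: monthly rate = 6.775%/12 = 0.0056458; payment = 163,400 × 0.0056458 / (1 − (1+0.0056458)^−120) = €1,878.32.
Monthly savings = €1,931.07 − €1,878.32 = €52.75.
Break-even = €2,675.00 / €52.75 = 50.71 → 51 months.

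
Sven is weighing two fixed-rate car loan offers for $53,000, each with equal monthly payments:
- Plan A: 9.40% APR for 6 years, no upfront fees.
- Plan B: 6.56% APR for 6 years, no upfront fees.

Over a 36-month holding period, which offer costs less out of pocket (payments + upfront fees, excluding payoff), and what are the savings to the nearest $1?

Plan A: at 9.40% the monthly rate is 0.0078333, so the payment is 53,000 × 0.0078333 / (1 − 1.0078333^−72) = $965.91.
Plan B: at 6.56% the monthly rate is 0.0054667, so the payment is 53,000 × 0.0054667 / (1 − 1.0054667^−72) = $892.44.
Over 36 months: Plan A costs 36 × $965.91 = $34,772.76; Plan B costs 36 × $892.44 = $32,127.84.
Plan B is cheaper by $34,772.76 − $32,127.84 = $2,644.92.

Plan B by $2,645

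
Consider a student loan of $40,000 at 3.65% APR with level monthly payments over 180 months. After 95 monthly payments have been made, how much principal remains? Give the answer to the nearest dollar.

$21,611

With monthly rate i = 3.65%/12 = 0.0030417, the balance after k of n payments is P · [(1+i)^n − (1+i)^k] / [(1+i)^n − 1].
(1+0.0030417)^180 = 1.72748921 and (1+0.0030417)^95 = 1.33445072, so the balance is 40,000 × (1.72748921 − 1.33445072) / (1.72748921 − 1) = $21,610.68.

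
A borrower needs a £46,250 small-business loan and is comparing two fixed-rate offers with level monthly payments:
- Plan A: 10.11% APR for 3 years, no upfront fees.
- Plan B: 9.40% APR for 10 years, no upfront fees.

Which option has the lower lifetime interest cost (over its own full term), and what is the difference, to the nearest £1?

Plan A by £17,701

Plan A: at 10.11% the monthly rate is 0.0084250, so the payment is 46,250 × 0.0084250 / (1 − 1.0084250^−36) = £1,494.75.
Total interest on Plan A = 36 × £1,494.75 − £46,250 = £7,561.00.
Plan B: monthly rate = 9.4%/12 = 0.0078333; payment = 46,250 × 0.0078333 / (1 − (1+0.0078333)^−120) = £595.93.
Total interest on Plan B = 120 × £595.93 − £46,250 = £25,261.60.
Plan A is lower by £17,700.60.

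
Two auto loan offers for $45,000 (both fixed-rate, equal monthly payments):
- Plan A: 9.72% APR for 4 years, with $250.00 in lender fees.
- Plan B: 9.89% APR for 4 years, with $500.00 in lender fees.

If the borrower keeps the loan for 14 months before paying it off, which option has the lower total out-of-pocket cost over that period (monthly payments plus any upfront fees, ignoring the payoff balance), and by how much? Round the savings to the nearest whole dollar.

Plan A by $301

Plan A: at 9.72% the monthly rate is 0.0081000, so the payment is 45,000 × 0.0081000 / (1 − 1.0081000^−48) = $1,135.27.
Plan B: at 9.89% the monthly rate is 0.0082417, so the payment is 45,000 × 0.0082417 / (1 − 1.0082417^−48) = $1,138.94.
Over 14 months: Plan A costs 14 × $1,135.27 + $250.00 = $16,143.78; Plan B costs 14 × $1,138.94 + $500.00 = $16,445.16.
Plan A is cheaper by $16,445.16 − $16,143.78 = $301.38.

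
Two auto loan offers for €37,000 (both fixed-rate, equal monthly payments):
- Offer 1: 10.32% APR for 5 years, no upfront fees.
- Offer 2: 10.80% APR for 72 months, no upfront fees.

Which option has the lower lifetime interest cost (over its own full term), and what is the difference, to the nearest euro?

Offer 1: at 10.32% the monthly rate is 0.0086000, so the payment is 37,000 × 0.0086000 / (1 − 1.0086000^−60) = €791.98.
Total interest on Offer 1 = 60 × €791.98 − €37,000 = €10,518.80.
Offer 2: monthly rate = 10.8%/12 = 0.0090000; payment = 37,000 × 0.0090000 / (1 − (1+0.0090000)^−72) = €700.48.
Total interest on Offer 2 = 72 × €700.48 − €37,000 = €13,434.56.
Offer 1 is lower by €2,915.76.

Offer 1 by €2,916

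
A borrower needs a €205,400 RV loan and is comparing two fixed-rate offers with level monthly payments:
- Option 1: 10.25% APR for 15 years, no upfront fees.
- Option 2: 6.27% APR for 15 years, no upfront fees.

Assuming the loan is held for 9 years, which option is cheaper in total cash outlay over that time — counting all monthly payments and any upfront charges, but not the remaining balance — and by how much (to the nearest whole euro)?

Option 2 by €51,340

Option 1: monthly rate = 10.25%/12 = 0.0085417; payment = 205,400 × 0.0085417 / (1 − (1+0.0085417)^−180) = €2,238.76.
Option 2: at 6.27% the monthly rate is 0.0052250, so the payment is 205,400 × 0.0052250 / (1 − 1.0052250^−180) = €1,763.39.
Over 108 months: Option 1 costs 108 × €2,238.76 = €241,786.08; Option 2 costs 108 × €1,763.39 = €190,446.12.
Option 2 is cheaper by €241,786.08 − €190,446.12 = €51,339.96.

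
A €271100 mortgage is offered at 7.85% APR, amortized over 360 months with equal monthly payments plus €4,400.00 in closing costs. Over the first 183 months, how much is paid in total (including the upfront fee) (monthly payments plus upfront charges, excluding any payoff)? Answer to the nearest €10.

€363,260

At 7.85% the monthly rate is 0.0065417, so the payment is 271,100 × 0.0065417 / (1 − 1.0065417^−360) = €1,960.96.
Total outlay = 183 × €1,960.96 + €4,400.00 = €363,255.68.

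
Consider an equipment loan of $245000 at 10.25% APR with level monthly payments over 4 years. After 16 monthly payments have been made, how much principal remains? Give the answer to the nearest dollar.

With monthly rate i = 10.25%/12 = 0.0085417, the balance after k of n payments is P · [(1+i)^n − (1+i)^k] / [(1+i)^n − 1].
(1+0.0085417)^48 = 1.50419650 and (1+0.0085417)^16 = 1.14578076, so the balance is 245,000 × (1.50419650 − 1.14578076) / (1.50419650 − 1) = $174,161.97.

$174,162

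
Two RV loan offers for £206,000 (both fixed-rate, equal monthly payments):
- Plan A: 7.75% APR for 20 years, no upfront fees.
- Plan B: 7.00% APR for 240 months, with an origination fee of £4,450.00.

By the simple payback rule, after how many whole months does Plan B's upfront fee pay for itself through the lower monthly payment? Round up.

48 months

Plan A: monthly rate = 7.75%/12 = 0.0064583; payment = 206,000 × 0.0064583 / (1 − (1+0.0064583)^−240) = £1,691.15.
Plan B: at 7.00% the monthly rate is 0.0058333, so the payment is 206,000 × 0.0058333 / (1 − 1.0058333^−240) = £1,597.12.
Monthly savings = £1,691.15 − £1,597.12 = £94.03.
Break-even = £4,450.00 / £94.03 = 47.33 → 48 months.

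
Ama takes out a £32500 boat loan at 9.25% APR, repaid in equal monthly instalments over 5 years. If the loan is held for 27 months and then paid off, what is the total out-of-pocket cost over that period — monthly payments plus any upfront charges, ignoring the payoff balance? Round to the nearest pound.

At 9.25% the monthly rate is 0.0077083, so the payment is 32,500 × 0.0077083 / (1 − 1.0077083^−60) = £678.60.
Total outlay = 27 × £678.60 = £18,322.20.

£18,322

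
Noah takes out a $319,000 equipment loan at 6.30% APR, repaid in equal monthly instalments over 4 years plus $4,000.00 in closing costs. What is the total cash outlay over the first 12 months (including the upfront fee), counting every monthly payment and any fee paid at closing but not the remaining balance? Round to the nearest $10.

At 6.30% the monthly rate is 0.0052500, so the payment is 319,000 × 0.0052500 / (1 − 1.0052500^−48) = $7,535.68.
Total outlay = 12 × $7,535.68 + $4,000.00 = $94,428.16.

$94,430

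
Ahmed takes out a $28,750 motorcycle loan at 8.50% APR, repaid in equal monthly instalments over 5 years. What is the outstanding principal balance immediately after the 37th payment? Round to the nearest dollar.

With monthly rate i = 8.5%/12 = 0.0070833, the balance after k of n payments is P · [(1+i)^n − (1+i)^k] / [(1+i)^n − 1].
(1+0.0070833)^60 = 1.52730060 and (1+0.0070833)^37 = 1.29843473, so the balance is 28,750 × (1.52730060 − 1.29843473) / (1.52730060 − 1) = $12,478.45.

$12,478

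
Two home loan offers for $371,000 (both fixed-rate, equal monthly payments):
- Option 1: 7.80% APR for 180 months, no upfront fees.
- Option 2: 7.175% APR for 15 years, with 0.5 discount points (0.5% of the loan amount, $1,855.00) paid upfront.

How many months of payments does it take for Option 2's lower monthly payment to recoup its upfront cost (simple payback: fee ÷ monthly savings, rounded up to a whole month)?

15 months

Option 1: at 7.80% the monthly rate is 0.0065000, so the payment is 371,000 × 0.0065000 / (1 − 1.0065000^−180) = $3,502.77.
Option 2: at 7.175% the monthly rate is 0.0059792, so the payment is 371,000 × 0.0059792 / (1 − 1.0059792^−180) = $3,371.06.
Monthly savings = $3,502.77 − $3,371.06 = $131.71.
Break-even = $1,855.00 / $131.71 = 14.08 → 15 months.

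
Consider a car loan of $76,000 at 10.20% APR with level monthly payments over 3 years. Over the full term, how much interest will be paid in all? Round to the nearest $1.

At 10.20% the monthly rate is 0.0085000, so the payment is 76,000 × 0.0085000 / (1 − 1.0085000^−36) = $2,459.45.
Total paid = 36 × $2,459.45 = $88,540.20; interest = $88,540.20 − $76,000 = $12,540.20.

$12,540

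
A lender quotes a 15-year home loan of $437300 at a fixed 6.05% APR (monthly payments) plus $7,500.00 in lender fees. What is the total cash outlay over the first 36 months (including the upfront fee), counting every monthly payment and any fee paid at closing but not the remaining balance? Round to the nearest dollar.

$140,772

At 6.05% the monthly rate is 0.0050417, so the payment is 437,300 × 0.0050417 / (1 − 1.0050417^−180) = $3,702.01.
Total outlay = 36 × $3,702.01 + $7,500.00 = $140,772.36.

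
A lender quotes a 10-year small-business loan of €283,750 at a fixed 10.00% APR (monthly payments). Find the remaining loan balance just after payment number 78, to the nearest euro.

€132,422

With monthly rate i = 10%/12 = 0.0083333, the balance after k of n payments is P · [(1+i)^n − (1+i)^k] / [(1+i)^n − 1].
(1+0.0083333)^120 = 2.70704149 and (1+0.0083333)^78 = 1.91038849, so the balance is 283,750 × (2.70704149 − 1.91038849) / (2.70704149 − 1) = €132,422.26.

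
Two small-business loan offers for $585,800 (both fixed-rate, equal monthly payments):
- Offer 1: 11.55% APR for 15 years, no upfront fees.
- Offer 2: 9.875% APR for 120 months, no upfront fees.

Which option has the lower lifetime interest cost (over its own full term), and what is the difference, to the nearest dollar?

Offer 1: at 11.55% the monthly rate is 0.0096250, so the payment is 585,800 × 0.0096250 / (1 − 1.0096250^−180) = $6,861.89.
Total interest on Offer 1 = 180 × $6,861.89 − $585,800 = $649,340.20.
Offer 2: at 9.875% the monthly rate is 0.0082292, so the payment is 585,800 × 0.0082292 / (1 − 1.0082292^−120) = $7,700.90.
Total interest on Offer 2 = 120 × $7,700.90 − $585,800 = $338,308.00.
Offer 2 is lower by $311,032.20.

Offer 2 by $311,032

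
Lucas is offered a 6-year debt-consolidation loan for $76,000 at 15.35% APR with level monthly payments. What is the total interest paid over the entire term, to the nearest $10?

$40,750

At 15.35% the monthly rate is 0.0127917, so the payment is 76,000 × 0.0127917 / (1 − 1.0127917^−72) = $1,621.50.
Total paid = 72 × $1,621.50 = $116,748.00; interest = $116,748.00 − $76,000 = $40,748.00.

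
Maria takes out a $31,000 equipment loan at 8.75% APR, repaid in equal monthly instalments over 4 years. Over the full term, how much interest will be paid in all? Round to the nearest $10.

$5,850

At 8.75% the monthly rate is 0.0072917, so the payment is 31,000 × 0.0072917 / (1 − 1.0072917^−48) = $767.76.
Total paid = 48 × $767.76 = $36,852.48; interest = $36,852.48 − $31,000 = $5,852.48.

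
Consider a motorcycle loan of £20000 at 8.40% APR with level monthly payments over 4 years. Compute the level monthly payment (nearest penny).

Monthly rate = 8.4%/12 = 0.0070000; payment = 20,000 × 0.0070000 / (1 − (1+0.0070000)^−48) = £492.02.

£492.02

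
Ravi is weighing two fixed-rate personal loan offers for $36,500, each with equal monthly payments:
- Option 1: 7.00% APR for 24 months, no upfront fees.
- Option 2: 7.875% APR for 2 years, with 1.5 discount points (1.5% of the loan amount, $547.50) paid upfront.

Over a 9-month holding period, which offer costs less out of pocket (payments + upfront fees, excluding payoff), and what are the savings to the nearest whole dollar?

Option 1: monthly rate = 7%/12 = 0.0058333; payment = 36,500 × 0.0058333 / (1 − (1+0.0058333)^−24) = $1,634.20.
Option 2: monthly rate = 7.875%/12 = 0.0065625; payment = 36,500 × 0.0065625 / (1 − (1+0.0065625)^−24) = $1,648.72.
Over 9 months: Option 1 costs 9 × $1,634.20 = $14,707.80; Option 2 costs 9 × $1,648.72 + $547.50 = $15,385.98.
Option 1 is cheaper by $15,385.98 − $14,707.80 = $678.18.

Option 1 by $678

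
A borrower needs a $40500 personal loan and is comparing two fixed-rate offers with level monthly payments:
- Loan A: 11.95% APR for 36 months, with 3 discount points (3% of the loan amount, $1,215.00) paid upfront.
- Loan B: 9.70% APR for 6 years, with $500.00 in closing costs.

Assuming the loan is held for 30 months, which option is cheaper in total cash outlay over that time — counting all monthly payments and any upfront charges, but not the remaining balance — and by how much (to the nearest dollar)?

Loan A: monthly rate = 11.95%/12 = 0.0099583; payment = 40,500 × 0.0099583 / (1 − (1+0.0099583)^−36) = $1,344.21.
Loan B: at 9.70% the monthly rate is 0.0080833, so the payment is 40,500 × 0.0080833 / (1 − 1.0080833^−72) = $744.18.
Over 30 months: Loan A costs 30 × $1,344.21 + $1,215.00 = $41,541.30; Loan B costs 30 × $744.18 + $500.00 = $22,825.40.
Loan B is cheaper by $41,541.30 − $22,825.40 = $18,715.90.

Loan B by $18,716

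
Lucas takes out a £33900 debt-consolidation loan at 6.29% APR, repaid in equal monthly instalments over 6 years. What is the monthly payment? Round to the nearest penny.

Monthly rate = 6.29%/12 = 0.0052417; payment = 33,900 × 0.0052417 / (1 − (1+0.0052417)^−72) = £566.47.

£566.47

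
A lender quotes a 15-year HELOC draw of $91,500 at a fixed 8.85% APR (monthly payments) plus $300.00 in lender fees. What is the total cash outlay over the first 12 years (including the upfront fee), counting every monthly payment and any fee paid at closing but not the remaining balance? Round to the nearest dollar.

At 8.85% the monthly rate is 0.0073750, so the payment is 91,500 × 0.0073750 / (1 − 1.0073750^−180) = $919.91.
Total outlay = 144 × $919.91 + $300.00 = $132,767.04.

$132,767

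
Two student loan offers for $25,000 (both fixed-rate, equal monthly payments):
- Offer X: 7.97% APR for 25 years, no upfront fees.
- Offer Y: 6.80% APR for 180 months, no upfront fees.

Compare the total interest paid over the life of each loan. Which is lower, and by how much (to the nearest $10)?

Offer Y by $17,790

Offer X: monthly rate = 7.97%/12 = 0.0066417; payment = 25,000 × 0.0066417 / (1 − (1+0.0066417)^−300) = $192.46.
Total interest on Offer X = 300 × $192.46 − $25,000 = $32,738.00.
Offer Y: monthly rate = 6.8%/12 = 0.0056667; payment = 25,000 × 0.0056667 / (1 − (1+0.0056667)^−180) = $221.92.
Total interest on Offer Y = 180 × $221.92 − $25,000 = $14,945.60.
Offer Y is lower by $17,792.40.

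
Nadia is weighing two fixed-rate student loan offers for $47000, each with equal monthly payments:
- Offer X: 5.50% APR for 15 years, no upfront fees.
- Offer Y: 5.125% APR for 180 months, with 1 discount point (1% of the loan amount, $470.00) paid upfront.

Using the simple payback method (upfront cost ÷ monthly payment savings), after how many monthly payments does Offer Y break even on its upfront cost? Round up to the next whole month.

Offer X: monthly rate = 5.5%/12 = 0.0045833; payment = 47,000 × 0.0045833 / (1 − (1+0.0045833)^−180) = $384.03.
Offer Y: monthly rate = 5.125%/12 = 0.0042708; payment = 47,000 × 0.0042708 / (1 − (1+0.0042708)^−180) = $374.74.
Monthly savings = $384.03 − $374.74 = $9.29.
Break-even = $470.00 / $9.29 = 50.59 → 51 months.

51 months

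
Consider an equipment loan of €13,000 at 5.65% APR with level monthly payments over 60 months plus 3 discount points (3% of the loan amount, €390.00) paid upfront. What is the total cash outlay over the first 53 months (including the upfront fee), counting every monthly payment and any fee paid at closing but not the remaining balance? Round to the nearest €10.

Monthly rate = 5.65%/12 = 0.0047083; payment = 13,000 × 0.0047083 / (1 − (1+0.0047083)^−60) = €249.22.
Total outlay = 53 × €249.22 + €390.00 = €13,598.66.

€13,600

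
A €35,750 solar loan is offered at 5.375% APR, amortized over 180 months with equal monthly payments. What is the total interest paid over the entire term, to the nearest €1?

Monthly rate = 5.375%/12 = 0.0044792; payment = 35,750 × 0.0044792 / (1 − (1+0.0044792)^−180) = €289.74.
Total paid = 180 × €289.74 = €52,153.20; interest = €52,153.20 − €35,750 = €16,403.20.

€16,403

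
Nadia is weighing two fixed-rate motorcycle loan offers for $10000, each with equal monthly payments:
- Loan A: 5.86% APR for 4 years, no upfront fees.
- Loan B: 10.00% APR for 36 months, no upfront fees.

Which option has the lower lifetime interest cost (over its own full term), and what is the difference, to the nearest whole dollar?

Loan A: at 5.86% the monthly rate is 0.0048833, so the payment is 10,000 × 0.0048833 / (1 − 1.0048833^−48) = $234.21.
Total interest on Loan A = 48 × $234.21 − $10,000 = $1,242.08.
Loan B: monthly rate = 10%/12 = 0.0083333; payment = 10,000 × 0.0083333 / (1 − (1+0.0083333)^−36) = $322.67.
Total interest on Loan B = 36 × $322.67 − $10,000 = $1,616.12.
Loan A is lower by $374.04.

Loan A by $374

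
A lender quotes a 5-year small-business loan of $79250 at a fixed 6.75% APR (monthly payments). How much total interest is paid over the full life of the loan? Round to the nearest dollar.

Monthly rate = 6.75%/12 = 0.0056250; payment = 79,250 × 0.0056250 / (1 − (1+0.0056250)^−60) = $1,559.91.
Total paid = 60 × $1,559.91 = $93,594.60; interest = $93,594.60 − $79,250 = $14,344.60.

$14,345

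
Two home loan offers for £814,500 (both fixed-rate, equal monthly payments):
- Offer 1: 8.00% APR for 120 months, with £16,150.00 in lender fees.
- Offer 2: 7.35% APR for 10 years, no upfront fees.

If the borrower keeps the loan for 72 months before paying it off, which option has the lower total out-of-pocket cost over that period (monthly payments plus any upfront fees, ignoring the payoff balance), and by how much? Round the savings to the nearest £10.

Offer 2 by £36,130

Offer 1: at 8.00% the monthly rate is 0.0066667, so the payment is 814,500 × 0.0066667 / (1 − 1.0066667^−120) = £9,882.13.
Offer 2: at 7.35% the monthly rate is 0.0061250, so the payment is 814,500 × 0.0061250 / (1 − 1.0061250^−120) = £9,604.61.
Over 72 months: Offer 1 costs 72 × £9,882.13 + £16,150.00 = £727,663.36; Offer 2 costs 72 × £9,604.61 = £691,531.92.
Offer 2 is cheaper by £727,663.36 − £691,531.92 = £36,131.44.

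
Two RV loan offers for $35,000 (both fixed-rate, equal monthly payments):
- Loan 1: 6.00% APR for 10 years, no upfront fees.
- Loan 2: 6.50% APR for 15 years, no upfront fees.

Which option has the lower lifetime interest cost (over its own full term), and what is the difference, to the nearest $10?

Loan 1: monthly rate = 6%/12 = 0.0050000; payment = 35,000 × 0.0050000 / (1 − (1+0.0050000)^−120) = $388.57.
Total interest on Loan 1 = 120 × $388.57 − $35,000 = $11,628.40.
Loan 2: at 6.50% the monthly rate is 0.0054167, so the payment is 35,000 × 0.0054167 / (1 − 1.0054167^−180) = $304.89.
Total interest on Loan 2 = 180 × $304.89 − $35,000 = $19,880.20.
Loan 1 is lower by $8,251.80.

Loan 1 by $8,250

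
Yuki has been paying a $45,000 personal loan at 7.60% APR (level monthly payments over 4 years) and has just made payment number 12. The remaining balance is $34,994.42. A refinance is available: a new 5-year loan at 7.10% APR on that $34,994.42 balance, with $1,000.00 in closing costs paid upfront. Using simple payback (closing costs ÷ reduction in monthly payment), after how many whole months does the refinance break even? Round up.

3 months

Current payment = 45,000 × 7.6%/12 / (1 − (1+0.0063333)^−48) = $1,090.15.
Refinanced payment = 34,994.42 × 0.0059167 / (1 − (1+0.0059167)^−60) = $694.58.
Monthly savings = $1,090.15 − $694.58 = $395.57.
Break-even = $1,000.00 / $395.57 = 2.53 → 3 months.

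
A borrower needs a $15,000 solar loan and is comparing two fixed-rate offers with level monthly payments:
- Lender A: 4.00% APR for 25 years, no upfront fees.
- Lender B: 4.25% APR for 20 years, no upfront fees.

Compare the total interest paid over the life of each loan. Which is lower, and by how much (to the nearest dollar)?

Lender B by $1,460

Lender A: monthly rate = 4%/12 = 0.0033333; payment = 15,000 × 0.0033333 / (1 − (1+0.0033333)^−300) = $79.18.
Total interest on Lender A = 300 × $79.18 − $15,000 = $8,754.00.
Lender B: monthly rate = 4.25%/12 = 0.0035417; payment = 15,000 × 0.0035417 / (1 − (1+0.0035417)^−240) = $92.89.
Total interest on Lender B = 240 × $92.89 − $15,000 = $7,293.60.
Lender B is lower by $1,460.40.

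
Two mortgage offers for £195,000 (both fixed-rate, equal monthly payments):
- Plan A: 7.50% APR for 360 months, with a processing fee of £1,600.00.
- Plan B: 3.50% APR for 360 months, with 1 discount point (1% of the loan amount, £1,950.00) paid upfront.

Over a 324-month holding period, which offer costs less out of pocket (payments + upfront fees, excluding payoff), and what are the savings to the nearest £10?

Plan A: at 7.50% the monthly rate is 0.0062500, so the payment is 195,000 × 0.0062500 / (1 − 1.0062500^−360) = £1,363.47.
Plan B: monthly rate = 3.5%/12 = 0.0029167; payment = 195,000 × 0.0029167 / (1 − (1+0.0029167)^−360) = £875.64.
Over 324 months: Plan A costs 324 × £1,363.47 + £1,600.00 = £443,364.28; Plan B costs 324 × £875.64 + £1,950.00 = £285,657.36.
Plan B is cheaper by £443,364.28 − £285,657.36 = £157,706.92.

Plan B by £157,710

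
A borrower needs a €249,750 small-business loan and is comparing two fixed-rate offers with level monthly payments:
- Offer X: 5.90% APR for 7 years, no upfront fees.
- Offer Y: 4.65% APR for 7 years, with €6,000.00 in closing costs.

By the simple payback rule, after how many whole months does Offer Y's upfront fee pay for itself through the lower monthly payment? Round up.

Offer X: at 5.90% the monthly rate is 0.0049167, so the payment is 249,750 × 0.0049167 / (1 − 1.0049167^−84) = €3,636.53.
Offer Y: at 4.65% the monthly rate is 0.0038750, so the payment is 249,750 × 0.0038750 / (1 − 1.0038750^−84) = €3,489.02.
Monthly savings = €3,636.53 − €3,489.02 = €147.51.
Break-even = €6,000.00 / €147.51 = 40.68 → 41 months.

41 months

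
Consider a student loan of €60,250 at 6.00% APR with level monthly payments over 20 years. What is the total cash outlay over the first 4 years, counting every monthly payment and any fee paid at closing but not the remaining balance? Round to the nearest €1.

Monthly rate = 6%/12 = 0.0050000; payment = 60,250 × 0.0050000 / (1 − (1+0.0050000)^−240) = €431.65.
Total outlay = 48 × €431.65 = €20,719.20.

€20,719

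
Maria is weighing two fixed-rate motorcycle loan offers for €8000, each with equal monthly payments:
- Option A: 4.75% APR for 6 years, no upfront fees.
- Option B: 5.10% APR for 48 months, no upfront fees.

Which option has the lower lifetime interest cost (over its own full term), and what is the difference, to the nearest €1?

Option A: monthly rate = 4.75%/12 = 0.0039583; payment = 8,000 × 0.0039583 / (1 − (1+0.0039583)^−72) = €127.91.
Total interest on Option A = 72 × €127.91 − €8,000 = €1,209.52.
Option B: monthly rate = 5.1%/12 = 0.0042500; payment = 8,000 × 0.0042500 / (1 − (1+0.0042500)^−48) = €184.60.
Total interest on Option B = 48 × €184.60 − €8,000 = €860.80.
Option B is lower by €348.72.

Option B by €349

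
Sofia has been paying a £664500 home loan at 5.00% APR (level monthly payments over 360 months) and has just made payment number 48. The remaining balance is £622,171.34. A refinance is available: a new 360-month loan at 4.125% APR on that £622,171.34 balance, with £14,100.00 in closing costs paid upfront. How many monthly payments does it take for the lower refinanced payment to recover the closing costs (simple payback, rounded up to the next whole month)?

26 months

Current payment = 664,500 × 5%/12 / (1 − (1+0.0041667)^−360) = £3,567.18.
Refinanced payment = 622,171.34 × 0.0034375 / (1 − (1+0.0034375)^−360) = £3,015.35.
Monthly savings = £3,567.18 − £3,015.35 = £551.83.
Break-even = £14,100.00 / £551.83 = 25.55 → 26 months.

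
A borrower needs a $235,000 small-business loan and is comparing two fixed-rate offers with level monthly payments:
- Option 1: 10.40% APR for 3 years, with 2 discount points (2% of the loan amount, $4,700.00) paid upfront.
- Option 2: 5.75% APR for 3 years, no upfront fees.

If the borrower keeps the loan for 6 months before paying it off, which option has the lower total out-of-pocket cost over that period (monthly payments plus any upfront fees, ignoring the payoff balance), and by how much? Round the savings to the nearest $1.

Option 1: at 10.40% the monthly rate is 0.0086667, so the payment is 235,000 × 0.0086667 / (1 − 1.0086667^−36) = $7,627.00.
Option 2: monthly rate = 5.75%/12 = 0.0047917; payment = 235,000 × 0.0047917 / (1 − (1+0.0047917)^−36) = $7,122.57.
Over 6 months: Option 1 costs 6 × $7,627.00 + $4,700.00 = $50,462.00; Option 2 costs 6 × $7,122.57 = $42,735.42.
Option 2 is cheaper by $50,462.00 − $42,735.42 = $7,726.58.

Option 2 by $7,727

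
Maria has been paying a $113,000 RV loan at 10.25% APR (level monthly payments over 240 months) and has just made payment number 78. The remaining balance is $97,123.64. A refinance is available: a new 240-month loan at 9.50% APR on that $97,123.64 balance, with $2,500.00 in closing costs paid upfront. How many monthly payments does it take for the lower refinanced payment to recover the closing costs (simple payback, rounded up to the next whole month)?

13 months

Current payment = 113,000 × 10.25%/12 / (1 − (1+0.0085417)^−240) = $1,109.26.
Refinanced payment = 97,123.64 × 0.0079167 / (1 − (1+0.0079167)^−240) = $905.32.
Monthly savings = $1,109.26 − $905.32 = $203.94.
Break-even = $2,500.00 / $203.94 = 12.26 → 13 months.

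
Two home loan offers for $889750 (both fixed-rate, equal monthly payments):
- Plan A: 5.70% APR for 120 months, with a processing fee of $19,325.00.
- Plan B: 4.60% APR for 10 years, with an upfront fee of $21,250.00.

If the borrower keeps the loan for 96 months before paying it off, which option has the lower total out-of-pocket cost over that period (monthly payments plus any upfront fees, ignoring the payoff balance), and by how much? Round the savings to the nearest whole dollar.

Plan B by $44,190

Plan A: at 5.70% the monthly rate is 0.0047500, so the payment is 889,750 × 0.0047500 / (1 − 1.0047500^−120) = $9,744.54.
Plan B: at 4.60% the monthly rate is 0.0038333, so the payment is 889,750 × 0.0038333 / (1 − 1.0038333^−120) = $9,264.18.
Over 96 months: Plan A costs 96 × $9,744.54 + $19,325.00 = $954,800.84; Plan B costs 96 × $9,264.18 + $21,250.00 = $910,611.28.
Plan B is cheaper by $954,800.84 − $910,611.28 = $44,189.56.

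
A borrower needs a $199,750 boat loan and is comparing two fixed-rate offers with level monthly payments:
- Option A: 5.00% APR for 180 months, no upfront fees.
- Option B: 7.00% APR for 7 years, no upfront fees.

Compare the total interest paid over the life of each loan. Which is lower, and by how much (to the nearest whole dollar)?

Option A: monthly rate = 5%/12 = 0.0041667; payment = 199,750 × 0.0041667 / (1 − (1+0.0041667)^−180) = $1,579.61.
Total interest on Option A = 180 × $1,579.61 − $199,750 = $84,579.80.
Option B: at 7.00% the monthly rate is 0.0058333, so the payment is 199,750 × 0.0058333 / (1 − 1.0058333^−84) = $3,014.76.
Total interest on Option B = 84 × $3,014.76 − $199,750 = $53,489.84.
Option B is lower by $31,089.96.

Option B by $31,090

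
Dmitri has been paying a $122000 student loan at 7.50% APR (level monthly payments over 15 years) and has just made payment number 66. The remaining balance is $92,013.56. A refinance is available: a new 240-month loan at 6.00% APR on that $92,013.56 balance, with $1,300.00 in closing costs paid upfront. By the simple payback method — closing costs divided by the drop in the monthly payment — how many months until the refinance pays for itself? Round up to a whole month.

Current payment = 122,000 × 7.5%/12 / (1 − (1+0.0062500)^−180) = $1,130.96.
Refinanced payment = 92,013.56 × 0.0050000 / (1 − (1+0.0050000)^−240) = $659.21.
Monthly savings = $1,130.96 − $659.21 = $471.75.
Break-even = $1,300.00 / $471.75 = 2.76 → 3 months.

3 months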